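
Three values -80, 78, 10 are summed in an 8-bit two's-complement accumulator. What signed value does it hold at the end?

-80 + 78 = -2 (11111110)
-2 + 10 = 8 (00001000)

8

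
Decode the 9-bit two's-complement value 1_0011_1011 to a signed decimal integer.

-197

MSB is 1, so the value is negative.
Invert: 011000100. Add 1: 011000101 = 197. So the value is −197.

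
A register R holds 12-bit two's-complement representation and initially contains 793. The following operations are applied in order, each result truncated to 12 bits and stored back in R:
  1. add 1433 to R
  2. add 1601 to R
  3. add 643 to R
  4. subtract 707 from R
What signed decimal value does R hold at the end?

-333

Start: R = 793 = 001100011001.
R = 793 + 1433 = 2226; wraps to -1870 = 100010110010
R = -1870 + 1601 = -269 = 111011110011
R = -269 + 643 = 374 = 000101110110
R = 374 − 707 = -333 = 111010110011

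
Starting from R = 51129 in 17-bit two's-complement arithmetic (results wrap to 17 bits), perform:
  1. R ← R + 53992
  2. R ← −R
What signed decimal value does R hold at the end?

25951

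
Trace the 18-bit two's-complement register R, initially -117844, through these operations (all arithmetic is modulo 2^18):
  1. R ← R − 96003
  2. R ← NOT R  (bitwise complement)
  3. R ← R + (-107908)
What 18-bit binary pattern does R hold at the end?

Start: R = -117844 = 100011001110101100.
R = -117844 − 96003 = -213847; wraps to 48297 = 001011110010101001
R = NOT 001011110010101001 = 110100001101010110 = -48298
R = -48298 + (-107908) = -156206; wraps to 105938 = 011001110111010010

011001110111010010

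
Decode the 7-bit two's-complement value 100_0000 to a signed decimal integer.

-64

MSB is 1, so the value is negative.
Invert: 0111111. Add 1: 1000000 = 64. So the value is −64.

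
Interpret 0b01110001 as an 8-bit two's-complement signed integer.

MSB is 0, so the value is non-negative: 01110001 = 113.

113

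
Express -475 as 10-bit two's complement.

1000100101

|-475| = 475 = 0111011011 in 10 bits.
Invert the bits: 1000100100. Add 1: 1000100101.
Check: 1000100101 reads as 549 − 1024 = -475.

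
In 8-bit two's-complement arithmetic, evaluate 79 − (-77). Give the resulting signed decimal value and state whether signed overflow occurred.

-100; overflow

79 → 01001111
-77 → 10110011
Subtract via negate-and-add: invert 10110011 + 1 = 01001101 (i.e. 77).
  01001111
+ 01001101
= 10011100
Result 10011100: MSB = 1 → 156 − 256 = -100.
Both addends (after negating the subtrahend) are non-negative but the stored result is negative: signed overflow. The true value 79 − (-77) = 156 lies outside [-128, 127].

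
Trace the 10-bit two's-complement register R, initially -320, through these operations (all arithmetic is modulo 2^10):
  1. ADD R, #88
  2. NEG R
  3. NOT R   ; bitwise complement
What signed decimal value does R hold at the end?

Start: R = -320 = 1011000000.
R = -320 + 88 = -232 = 1100011000
R = −(-232) = 232 = 0011101000
R = NOT 0011101000 = 1100010111 = -233

-233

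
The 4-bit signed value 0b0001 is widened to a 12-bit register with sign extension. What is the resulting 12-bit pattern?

MSB of 0001 is 0; replicate it into the new high bits.
00000000|0001 → 000000000001 (still 1).

000000000001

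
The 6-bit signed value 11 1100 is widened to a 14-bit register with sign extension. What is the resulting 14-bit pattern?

MSB of 111100 is 1; replicate it into the new high bits.
11111111|111100 → 11111111111100 (still -4).

11111111111100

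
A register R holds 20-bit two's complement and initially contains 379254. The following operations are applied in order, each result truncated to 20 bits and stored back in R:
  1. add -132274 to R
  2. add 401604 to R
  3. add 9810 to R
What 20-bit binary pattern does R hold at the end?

10100000101111011010

Start: R = 379254 = 01011100100101110110.
R = 379254 + (-132274) = 246980 = 00111100010011000100
R = 246980 + 401604 = 648584; wraps to -399992 = 10011110010110001000
R = -399992 + 9810 = -390182 = 10100000101111011010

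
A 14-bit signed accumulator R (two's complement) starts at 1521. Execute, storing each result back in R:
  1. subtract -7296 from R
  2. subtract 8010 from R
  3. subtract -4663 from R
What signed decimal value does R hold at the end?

5470

Start: R = 1521 = 00010111110001.
R = 1521 − (-7296) = 8817; wraps to -7567 = 10001001110001
R = -7567 − 8010 = -15577; wraps to 807 = 00001100100111
R = 807 − (-4663) = 5470 = 01010101011110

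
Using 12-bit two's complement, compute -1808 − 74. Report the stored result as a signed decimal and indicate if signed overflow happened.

-1882; no overflow

-1808 → 100011110000
74 → 000001001010
Subtract via negate-and-add: invert 000001001010 + 1 = 111110110110 (i.e. -74).
  100011110000
+ 111110110110
= 100010100110  (discard carry-out 1)
Result 100010100110: MSB = 1 → 2214 − 4096 = -1882.
Both addends (after negating the subtrahend) are negative and so is the stored result: no signed overflow.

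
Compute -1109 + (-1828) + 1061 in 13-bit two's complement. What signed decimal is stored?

-1109 + (-1828) = -2937 (1010010000111)
-2937 + 1061 = -1876 (1100010101100)

-1876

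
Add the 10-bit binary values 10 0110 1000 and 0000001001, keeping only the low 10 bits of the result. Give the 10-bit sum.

  1001101000
+ 0000001001
= 1001110001

1001110001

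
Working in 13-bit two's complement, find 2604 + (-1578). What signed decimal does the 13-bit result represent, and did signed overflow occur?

2604 → 0101000101100
-1578 → 1100111010110
  0101000101100
+ 1100111010110
= 0010000000010  (discard carry-out 1)
Result 0010000000010: MSB = 0 → value 1026.
Addends have opposite signs, so signed overflow cannot occur.

1026; no overflow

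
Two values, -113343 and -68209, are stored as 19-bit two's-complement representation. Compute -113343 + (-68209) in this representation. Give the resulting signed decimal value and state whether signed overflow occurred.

-181552; no overflow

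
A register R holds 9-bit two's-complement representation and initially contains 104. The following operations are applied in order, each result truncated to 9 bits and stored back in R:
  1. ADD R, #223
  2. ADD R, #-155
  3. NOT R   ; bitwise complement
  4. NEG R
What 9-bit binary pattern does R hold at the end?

Start: R = 104 = 001101000.
R = 104 + 223 = 327; wraps to -185 = 101000111
R = -185 + (-155) = -340; wraps to 172 = 010101100
R = NOT 010101100 = 101010011 = -173
R = −(-173) = 173 = 010101101

010101101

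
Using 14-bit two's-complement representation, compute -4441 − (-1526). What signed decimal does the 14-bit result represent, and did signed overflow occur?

-4441 → 10111010100111
-1526 → 11101000001010
Subtract via negate-and-add: invert 11101000001010 + 1 = 00010111110110 (i.e. 1526).
  10111010100111
+ 00010111110110
= 11010010011101
Result 11010010011101: MSB = 1 → 13469 − 16384 = -2915.
Addends (after negating the subtrahend) have opposite signs, so signed overflow cannot occur.

-2915; no overflow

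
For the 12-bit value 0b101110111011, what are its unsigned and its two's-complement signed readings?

unsigned = 3003, signed = -1093

Unsigned: 101110111011 = 3003.
Signed: MSB=1 → 3003 − 4096 = -1093.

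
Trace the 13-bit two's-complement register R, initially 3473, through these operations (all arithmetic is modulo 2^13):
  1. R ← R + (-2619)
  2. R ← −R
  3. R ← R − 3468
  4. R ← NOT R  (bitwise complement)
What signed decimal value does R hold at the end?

Start: R = 3473 = 0110110010001.
R = 3473 + (-2619) = 854 = 0001101010110
R = −(854) = -854 = 1110010101010
R = -854 − 3468 = -4322; wraps to 3870 = 0111100011110
R = NOT 0111100011110 = 1000011100001 = -3871

-3871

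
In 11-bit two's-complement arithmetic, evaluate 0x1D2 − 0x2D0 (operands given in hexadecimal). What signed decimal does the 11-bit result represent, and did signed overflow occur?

0x1D2 = 00111010010 = 466 (signed)
0x2D0 = 01011010000 = 720 (signed)
Subtract via negate-and-add: invert 01011010000 + 1 = 10100110000 (i.e. -720).
  00111010010
+ 10100110000
= 11100000010
Result 11100000010: MSB = 1 → 1794 − 2048 = -254.
Addends (after negating the subtrahend) have opposite signs, so signed overflow cannot occur.

-254; no overflow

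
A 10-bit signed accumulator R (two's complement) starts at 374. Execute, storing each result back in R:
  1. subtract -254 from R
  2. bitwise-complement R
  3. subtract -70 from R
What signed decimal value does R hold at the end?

465

Start: R = 374 = 0101110110.
R = 374 − (-254) = 628; wraps to -396 = 1001110100
R = NOT 1001110100 = 0110001011 = 395
R = 395 − (-70) = 465 = 0111010001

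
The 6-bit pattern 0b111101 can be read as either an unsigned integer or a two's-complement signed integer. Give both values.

Unsigned: 111101 = 61.
Signed: MSB=1 → 61 − 64 = -3.

unsigned = 61, signed = -3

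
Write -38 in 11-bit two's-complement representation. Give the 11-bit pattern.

|-38| = 38 = 00000100110 in 11 bits.
Invert the bits: 11111011001. Add 1: 11111011010.
Check: 11111011010 reads as 2010 − 2048 = -38.

11111011010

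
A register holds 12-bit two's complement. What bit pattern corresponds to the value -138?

|-138| = 138 = 000010001010 in 12 bits.
Invert the bits: 111101110101. Add 1: 111101110110.
Check: 111101110110 reads as 3958 − 4096 = -138.

111101110110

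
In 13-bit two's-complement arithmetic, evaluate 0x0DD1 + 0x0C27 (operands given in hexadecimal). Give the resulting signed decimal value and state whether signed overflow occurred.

0x0DD1 = 0110111010001 = 3537 (signed)
0x0C27 = 0110000100111 = 3111 (signed)
  0110111010001
+ 0110000100111
= 1100111111000
Result 1100111111000: MSB = 1 → 6648 − 8192 = -1544.
Both addends are non-negative but the stored result is negative: signed overflow. The true value 3537 + 3111 = 6648 lies outside [-4096, 4095].

-1544; overflow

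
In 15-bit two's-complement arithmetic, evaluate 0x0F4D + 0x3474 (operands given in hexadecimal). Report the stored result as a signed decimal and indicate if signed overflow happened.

-15423; overflow

0x0F4D = 000111101001101 = 3917 (signed)
0x3474 = 011010001110100 = 13428 (signed)
  000111101001101
+ 011010001110100
= 100001111000001
Result 100001111000001: MSB = 1 → 17345 − 32768 = -15423.
Both addends are non-negative but the stored result is negative: signed overflow. The true value 3917 + 13428 = 17345 lies outside [-16384, 16383].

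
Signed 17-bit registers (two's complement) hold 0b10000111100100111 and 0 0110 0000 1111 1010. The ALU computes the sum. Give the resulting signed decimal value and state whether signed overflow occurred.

0b10000111100100111 → 10000111100100111 = -61657 (signed)
0 0110 0000 1111 1010 → 00110000011111010 = 24826 (signed)
  10000111100100111
+ 00110000011111010
= 10111000000100001
Result 10111000000100001: MSB = 1 → 94241 − 131072 = -36831.
Addends have opposite signs, so signed overflow cannot occur.

-36831; no overflow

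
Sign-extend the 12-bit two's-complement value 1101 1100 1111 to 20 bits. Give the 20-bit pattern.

MSB of 110111001111 is 1; replicate it into the new high bits.
11111111|110111001111 → 11111111110111001111 (still -561).

11111111110111001111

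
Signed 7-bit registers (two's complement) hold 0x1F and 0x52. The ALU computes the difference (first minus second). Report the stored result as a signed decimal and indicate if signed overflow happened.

-51; overflow

0x1F = 0011111 = 31 (signed)
0x52 = 1010010 = -46 (signed)
Subtract via negate-and-add: invert 1010010 + 1 = 0101110 (i.e. 46).
  0011111
+ 0101110
= 1001101
Result 1001101: MSB = 1 → 77 − 128 = -51.
Both addends (after negating the subtrahend) are non-negative but the stored result is negative: signed overflow. The true value 31 − (-46) = 77 lies outside [-64, 63].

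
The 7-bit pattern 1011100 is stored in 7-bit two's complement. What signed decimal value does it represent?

-36

MSB is 1, so the value is negative.
Unsigned reading: 92. Subtract 2^7 = 128: 92 − 128 = -36.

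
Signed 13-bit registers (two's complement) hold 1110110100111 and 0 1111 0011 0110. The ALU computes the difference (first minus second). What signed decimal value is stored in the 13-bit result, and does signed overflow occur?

3697; overflow

1110110100111 = -601 (signed)
0 1111 0011 0110 → 0111100110110 = 3894 (signed)
Subtract via negate-and-add: invert 0111100110110 + 1 = 1000011001010 (i.e. -3894).
  1110110100111
+ 1000011001010
= 0111001110001  (discard carry-out 1)
Result 0111001110001: MSB = 0 → value 3697.
Both addends (after negating the subtrahend) are negative but the stored result is non-negative: signed overflow. The true value -601 − 3894 = -4495 lies outside [-4096, 4095].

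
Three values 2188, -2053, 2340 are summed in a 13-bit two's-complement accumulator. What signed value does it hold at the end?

2475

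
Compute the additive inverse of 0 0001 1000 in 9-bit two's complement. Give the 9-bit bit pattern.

Invert: 111100111. Add 1: 111101000.

111101000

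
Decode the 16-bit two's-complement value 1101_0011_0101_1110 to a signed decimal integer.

MSB is 1, so the value is negative.
Invert: 0010110010100001. Add 1: 0010110010100010 = 11426. So the value is −11426.

-11426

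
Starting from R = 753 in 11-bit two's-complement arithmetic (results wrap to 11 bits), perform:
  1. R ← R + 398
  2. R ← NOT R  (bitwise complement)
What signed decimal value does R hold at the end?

896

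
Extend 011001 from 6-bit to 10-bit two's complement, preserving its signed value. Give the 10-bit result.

0000011001

MSB of 011001 is 0; replicate it into the new high bits.
0000|011001 → 0000011001 (still 25).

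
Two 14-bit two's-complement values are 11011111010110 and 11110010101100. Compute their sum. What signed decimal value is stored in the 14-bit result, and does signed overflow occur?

11011111010110 = -2090 (signed)
11110010101100 = -852 (signed)
  11011111010110
+ 11110010101100
= 11010010000010  (discard carry-out 1)
Result 11010010000010: MSB = 1 → 13442 − 16384 = -2942.
Both addends are negative and so is the stored result: no signed overflow.

-2942; no overflow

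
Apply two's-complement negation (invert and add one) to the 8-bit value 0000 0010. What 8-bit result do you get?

11111110

Invert: 11111101. Add 1: 11111110.
Check: 00000010 = 2, 11111110 = -2.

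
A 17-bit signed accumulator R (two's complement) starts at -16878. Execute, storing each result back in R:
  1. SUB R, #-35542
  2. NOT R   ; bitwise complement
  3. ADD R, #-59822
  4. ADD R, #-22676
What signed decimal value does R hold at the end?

29909

Start: R = -16878 = 11011111000010010.
R = -16878 − (-35542) = 18664 = 00100100011101000
R = NOT 00100100011101000 = 11011011100010111 = -18665
R = -18665 + (-59822) = -78487; wraps to 52585 = 01100110101101001
R = 52585 + (-22676) = 29909 = 00111010011010101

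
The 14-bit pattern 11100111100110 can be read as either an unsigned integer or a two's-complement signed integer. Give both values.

unsigned = 14822, signed = -1562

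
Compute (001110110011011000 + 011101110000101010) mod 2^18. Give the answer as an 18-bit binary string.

101100100100000010

  001110110011011000
+ 011101110000101010
= 101100100100000010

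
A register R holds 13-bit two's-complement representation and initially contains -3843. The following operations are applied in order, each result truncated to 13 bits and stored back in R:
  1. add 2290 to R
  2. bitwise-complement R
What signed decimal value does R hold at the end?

Start: R = -3843 = 1000011111101.
R = -3843 + 2290 = -1553 = 1100111101111
R = NOT 1100111101111 = 0011000010000 = 1552

1552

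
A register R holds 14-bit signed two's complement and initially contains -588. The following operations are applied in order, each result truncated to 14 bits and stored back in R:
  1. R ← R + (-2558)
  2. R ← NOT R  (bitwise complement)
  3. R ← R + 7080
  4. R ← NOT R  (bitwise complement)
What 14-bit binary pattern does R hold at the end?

01100000001110

Start: R = -588 = 11110110110100.
R = -588 + (-2558) = -3146 = 11001110110110
R = NOT 11001110110110 = 00110001001001 = 3145
R = 3145 + 7080 = 10225; wraps to -6159 = 10011111110001
R = NOT 10011111110001 = 01100000001110 = 6158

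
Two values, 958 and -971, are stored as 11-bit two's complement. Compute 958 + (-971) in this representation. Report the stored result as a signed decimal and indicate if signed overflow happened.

-13; no overflow

958 → 01110111110
-971 → 10000110101
  01110111110
+ 10000110101
= 11111110011
Result 11111110011: MSB = 1 → 2035 − 2048 = -13.
Addends have opposite signs, so signed overflow cannot occur.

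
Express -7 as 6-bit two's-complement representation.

111001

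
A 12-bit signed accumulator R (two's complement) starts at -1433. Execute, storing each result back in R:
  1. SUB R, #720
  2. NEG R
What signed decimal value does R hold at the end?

Start: R = -1433 = 101001100111.
R = -1433 − 720 = -2153; wraps to 1943 = 011110010111
R = −(1943) = -1943 = 100001101001

-1943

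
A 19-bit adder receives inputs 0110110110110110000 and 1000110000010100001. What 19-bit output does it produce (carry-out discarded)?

  0110110110110110000
+ 1000110000010100001
= 1111100111001010001

1111100111001010001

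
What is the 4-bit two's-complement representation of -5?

1011

|-5| = 5 = 0101 in 4 bits.
Invert the bits: 1010. Add 1: 1011.
Check: 1011 reads as 11 − 16 = -5.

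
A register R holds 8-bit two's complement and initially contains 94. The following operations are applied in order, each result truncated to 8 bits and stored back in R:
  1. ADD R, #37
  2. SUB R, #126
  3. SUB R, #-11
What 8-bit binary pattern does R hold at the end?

00010000

Start: R = 94 = 01011110.
R = 94 + 37 = 131; wraps to -125 = 10000011
R = -125 − 126 = -251; wraps to 5 = 00000101
R = 5 − (-11) = 16 = 00010000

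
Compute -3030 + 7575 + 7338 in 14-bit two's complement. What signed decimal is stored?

-4501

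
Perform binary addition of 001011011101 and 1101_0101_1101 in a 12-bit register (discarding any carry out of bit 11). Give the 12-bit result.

  001011011101
+ 110101011101
= 000000111010  (discard carry-out 1)

000000111010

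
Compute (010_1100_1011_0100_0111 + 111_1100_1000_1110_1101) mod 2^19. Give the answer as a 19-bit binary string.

  0101100101101000111
+ 1111100100011101101
= 0101001010000110100  (discard carry-out 1)

0101001010000110100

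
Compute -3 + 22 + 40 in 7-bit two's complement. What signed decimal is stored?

59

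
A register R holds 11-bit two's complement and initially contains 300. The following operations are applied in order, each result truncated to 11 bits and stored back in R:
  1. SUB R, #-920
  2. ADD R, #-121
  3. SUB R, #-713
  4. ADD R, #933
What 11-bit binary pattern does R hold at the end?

01010111001

Start: R = 300 = 00100101100.
R = 300 − (-920) = 1220; wraps to -828 = 10011000100
R = -828 + (-121) = -949 = 10001001011
R = -949 − (-713) = -236 = 11100010100
R = -236 + 933 = 697 = 01010111001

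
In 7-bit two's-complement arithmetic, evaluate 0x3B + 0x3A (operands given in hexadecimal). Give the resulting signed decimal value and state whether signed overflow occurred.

-11; overflow

0x3B = 0111011 = 59 (signed)
0x3A = 0111010 = 58 (signed)
  0111011
+ 0111010
= 1110101
Result 1110101: MSB = 1 → 117 − 128 = -11.
Both addends are non-negative but the stored result is negative: signed overflow. The true value 59 + 58 = 117 lies outside [-64, 63].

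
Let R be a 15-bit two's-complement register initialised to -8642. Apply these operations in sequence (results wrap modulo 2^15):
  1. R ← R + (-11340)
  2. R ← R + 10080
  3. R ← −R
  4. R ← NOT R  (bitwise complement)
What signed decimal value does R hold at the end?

Start: R = -8642 = 101111000111110.
R = -8642 + (-11340) = -19982; wraps to 12786 = 011000111110010
R = 12786 + 10080 = 22866; wraps to -9902 = 101100101010010
R = −(-9902) = 9902 = 010011010101110
R = NOT 010011010101110 = 101100101010001 = -9903

-9903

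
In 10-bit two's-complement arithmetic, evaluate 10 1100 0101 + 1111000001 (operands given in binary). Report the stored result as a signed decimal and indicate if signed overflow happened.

-378; no overflow

10 1100 0101 → 1011000101 = -315 (signed)
1111000001 = -63 (signed)
  1011000101
+ 1111000001
= 1010000110  (discard carry-out 1)
Result 1010000110: MSB = 1 → 646 − 1024 = -378.
Both addends are negative and so is the stored result: no signed overflow.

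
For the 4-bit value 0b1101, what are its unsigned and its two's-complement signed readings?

Unsigned: 1101 = 13.
Signed: MSB=1 → 13 − 16 = -3.

unsigned = 13, signed = -3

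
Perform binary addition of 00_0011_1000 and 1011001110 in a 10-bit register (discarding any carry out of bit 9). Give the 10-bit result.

1100000110

  0000111000
+ 1011001110
= 1100000110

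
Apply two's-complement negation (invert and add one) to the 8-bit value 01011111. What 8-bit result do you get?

Invert: 10100000. Add 1: 10100001.
Check: 01011111 = 95, 10100001 = -95.

10100001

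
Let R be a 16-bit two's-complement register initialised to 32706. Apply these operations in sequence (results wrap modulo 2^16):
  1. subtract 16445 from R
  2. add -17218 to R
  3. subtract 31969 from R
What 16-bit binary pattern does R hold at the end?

Start: R = 32706 = 0111111111000010.
R = 32706 − 16445 = 16261 = 0011111110000101
R = 16261 + (-17218) = -957 = 1111110001000011
R = -957 − 31969 = -32926; wraps to 32610 = 0111111101100010

0111111101100010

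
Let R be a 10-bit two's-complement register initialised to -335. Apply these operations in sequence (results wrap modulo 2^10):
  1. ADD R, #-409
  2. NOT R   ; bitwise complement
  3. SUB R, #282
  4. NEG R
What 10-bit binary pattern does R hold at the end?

1000110011

Start: R = -335 = 1010110001.
R = -335 + (-409) = -744; wraps to 280 = 0100011000
R = NOT 0100011000 = 1011100111 = -281
R = -281 − 282 = -563; wraps to 461 = 0111001101
R = −(461) = -461 = 1000110011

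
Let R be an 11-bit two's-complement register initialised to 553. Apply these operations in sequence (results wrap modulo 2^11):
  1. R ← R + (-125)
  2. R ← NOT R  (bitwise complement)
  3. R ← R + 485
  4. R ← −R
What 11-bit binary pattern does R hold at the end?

11111001000

Start: R = 553 = 01000101001.
R = 553 + (-125) = 428 = 00110101100
R = NOT 00110101100 = 11001010011 = -429
R = -429 + 485 = 56 = 00000111000
R = −(56) = -56 = 11111001000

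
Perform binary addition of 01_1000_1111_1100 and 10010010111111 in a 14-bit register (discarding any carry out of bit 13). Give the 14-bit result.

11110110111011

  01100011111100
+ 10010010111111
= 11110110111011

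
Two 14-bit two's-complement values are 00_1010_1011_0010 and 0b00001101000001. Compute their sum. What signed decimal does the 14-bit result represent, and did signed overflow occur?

3571; no overflow

00_1010_1011_0010 → 00101010110010 = 2738 (signed)
0b00001101000001 → 00001101000001 = 833 (signed)
  00101010110010
+ 00001101000001
= 00110111110011
Result 00110111110011: MSB = 0 → value 3571.
Both addends are non-negative and so is the stored result: no signed overflow.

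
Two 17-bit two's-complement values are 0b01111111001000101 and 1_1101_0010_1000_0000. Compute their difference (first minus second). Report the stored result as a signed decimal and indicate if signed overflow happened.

0b01111111001000101 → 01111111001000101 = 65093 (signed)
1_1101_0010_1000_0000 → 11101001010000000 = -11648 (signed)
Subtract via negate-and-add: invert 11101001010000000 + 1 = 00010110110000000 (i.e. 11648).
  01111111001000101
+ 00010110110000000
= 10010101111000101
Result 10010101111000101: MSB = 1 → 76741 − 131072 = -54331.
Both addends (after negating the subtrahend) are non-negative but the stored result is negative: signed overflow. The true value 65093 − (-11648) = 76741 lies outside [-65536, 65535].

-54331; overflow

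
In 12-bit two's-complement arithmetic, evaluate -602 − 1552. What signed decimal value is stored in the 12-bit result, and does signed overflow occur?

-602 → 110110100110
1552 → 011000010000
Subtract via negate-and-add: invert 011000010000 + 1 = 100111110000 (i.e. -1552).
  110110100110
+ 100111110000
= 011110010110  (discard carry-out 1)
Result 011110010110: MSB = 0 → value 1942.
Both addends (after negating the subtrahend) are negative but the stored result is non-negative: signed overflow. The true value -602 − 1552 = -2154 lies outside [-2048, 2047].

1942; overflow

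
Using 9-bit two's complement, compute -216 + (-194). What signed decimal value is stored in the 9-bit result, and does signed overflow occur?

-216 → 100101000
-194 → 100111110
  100101000
+ 100111110
= 001100110  (discard carry-out 1)
Result 001100110: MSB = 0 → value 102.
Both addends are negative but the stored result is non-negative: signed overflow. The true value -216 + (-194) = -410 lies outside [-256, 255].

102; overflow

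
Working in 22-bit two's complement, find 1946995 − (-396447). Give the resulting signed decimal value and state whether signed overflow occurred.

-1850862; overflow

1946995 → 0111011011010101110011
-396447 → 1110011111001101100001
Subtract via negate-and-add: invert 1110011111001101100001 + 1 = 0001100000110010011111 (i.e. 396447).
  0111011011010101110011
+ 0001100000110010011111
= 1000111100001000010010
Result 1000111100001000010010: MSB = 1 → 2343442 − 4194304 = -1850862.
Both addends (after negating the subtrahend) are non-negative but the stored result is negative: signed overflow. The true value 1946995 − (-396447) = 2343442 lies outside [-2097152, 2097151].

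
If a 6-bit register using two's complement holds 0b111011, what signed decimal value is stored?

-5

MSB is 1, so the value is negative.
Unsigned reading: 59. Subtract 2^6 = 64: 59 − 64 = -5.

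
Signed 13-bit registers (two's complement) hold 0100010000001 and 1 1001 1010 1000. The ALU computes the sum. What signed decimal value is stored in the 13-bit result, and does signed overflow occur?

0100010000001 = 2177 (signed)
1 1001 1010 1000 → 1100110101000 = -1624 (signed)
  0100010000001
+ 1100110101000
= 0001000101001  (discard carry-out 1)
Result 0001000101001: MSB = 0 → value 553.
Addends have opposite signs, so signed overflow cannot occur.

553; no overflow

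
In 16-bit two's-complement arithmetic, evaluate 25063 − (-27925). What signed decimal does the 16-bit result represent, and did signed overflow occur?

-12548; overflow

25063 → 0110000111100111
-27925 → 1001001011101011
Subtract via negate-and-add: invert 1001001011101011 + 1 = 0110110100010101 (i.e. 27925).
  0110000111100111
+ 0110110100010101
= 1100111011111100
Result 1100111011111100: MSB = 1 → 52988 − 65536 = -12548.
Both addends (after negating the subtrahend) are non-negative but the stored result is negative: signed overflow. The true value 25063 − (-27925) = 52988 lies outside [-32768, 32767].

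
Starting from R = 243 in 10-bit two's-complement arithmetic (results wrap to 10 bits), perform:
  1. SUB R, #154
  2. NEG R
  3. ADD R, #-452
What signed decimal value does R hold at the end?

483

Start: R = 243 = 0011110011.
R = 243 − 154 = 89 = 0001011001
R = −(89) = -89 = 1110100111
R = -89 + (-452) = -541; wraps to 483 = 0111100011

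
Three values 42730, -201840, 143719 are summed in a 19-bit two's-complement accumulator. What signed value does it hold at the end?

42730 + (-201840) = -159110 (1011001001001111010)
-159110 + 143719 = -15391 (1111100001111100001)

-15391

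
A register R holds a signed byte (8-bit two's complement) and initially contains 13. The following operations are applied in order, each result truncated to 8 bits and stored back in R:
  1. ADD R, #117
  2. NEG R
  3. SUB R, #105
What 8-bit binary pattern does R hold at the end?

Start: R = 13 = 00001101.
R = 13 + 117 = 130; wraps to -126 = 10000010
R = −(-126) = 126 = 01111110
R = 126 − 105 = 21 = 00010101

00010101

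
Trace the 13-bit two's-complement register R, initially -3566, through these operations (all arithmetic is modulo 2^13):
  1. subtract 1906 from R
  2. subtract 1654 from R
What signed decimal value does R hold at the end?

1066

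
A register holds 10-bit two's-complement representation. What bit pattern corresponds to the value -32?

1111100000

|-32| = 32 = 0000100000 in 10 bits.
Invert the bits: 1111011111. Add 1: 1111100000.
Check: 1111100000 reads as 992 − 1024 = -32.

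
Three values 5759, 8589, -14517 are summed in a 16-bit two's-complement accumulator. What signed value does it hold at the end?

5759 + 8589 = 14348 (0011100000001100)
14348 + (-14517) = -169 (1111111101010111)

-169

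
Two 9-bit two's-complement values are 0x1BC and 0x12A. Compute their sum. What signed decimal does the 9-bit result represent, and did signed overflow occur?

230; overflow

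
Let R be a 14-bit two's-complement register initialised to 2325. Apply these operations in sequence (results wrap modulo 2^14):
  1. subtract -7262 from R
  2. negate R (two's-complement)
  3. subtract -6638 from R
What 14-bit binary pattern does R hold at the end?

11010001111011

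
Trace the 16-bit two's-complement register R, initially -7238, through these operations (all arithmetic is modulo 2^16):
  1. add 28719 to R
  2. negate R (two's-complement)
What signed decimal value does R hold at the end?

Start: R = -7238 = 1110001110111010.
R = -7238 + 28719 = 21481 = 0101001111101001
R = −(21481) = -21481 = 1010110000010111

-21481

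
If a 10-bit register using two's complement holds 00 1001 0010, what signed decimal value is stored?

146

MSB is 0, so the value is non-negative: 0010010010 = 146.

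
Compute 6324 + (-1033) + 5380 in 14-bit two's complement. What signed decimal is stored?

-5713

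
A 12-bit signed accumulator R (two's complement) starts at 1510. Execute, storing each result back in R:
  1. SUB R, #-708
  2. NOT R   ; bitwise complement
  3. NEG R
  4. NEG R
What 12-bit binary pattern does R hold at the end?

011101010101

Start: R = 1510 = 010111100110.
R = 1510 − (-708) = 2218; wraps to -1878 = 100010101010
R = NOT 100010101010 = 011101010101 = 1877
R = −(1877) = -1877 = 100010101011
R = −(-1877) = 1877 = 011101010101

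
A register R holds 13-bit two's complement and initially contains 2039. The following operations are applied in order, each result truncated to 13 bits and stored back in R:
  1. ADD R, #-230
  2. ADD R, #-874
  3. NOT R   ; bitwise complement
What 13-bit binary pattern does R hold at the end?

1110001011000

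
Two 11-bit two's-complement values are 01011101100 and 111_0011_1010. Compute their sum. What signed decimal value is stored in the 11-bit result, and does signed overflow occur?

01011101100 = 748 (signed)
111_0011_1010 → 11100111010 = -198 (signed)
  01011101100
+ 11100111010
= 01000100110  (discard carry-out 1)
Result 01000100110: MSB = 0 → value 550.
Addends have opposite signs, so signed overflow cannot occur.

550; no overflow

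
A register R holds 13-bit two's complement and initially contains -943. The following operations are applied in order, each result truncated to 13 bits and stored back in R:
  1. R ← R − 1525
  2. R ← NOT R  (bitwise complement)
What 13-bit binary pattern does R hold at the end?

Start: R = -943 = 1110001010001.
R = -943 − 1525 = -2468 = 1011001011100
R = NOT 1011001011100 = 0100110100011 = 2467

0100110100011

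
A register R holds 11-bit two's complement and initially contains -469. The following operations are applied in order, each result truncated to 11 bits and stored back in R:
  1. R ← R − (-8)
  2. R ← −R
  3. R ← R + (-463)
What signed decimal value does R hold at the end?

-2

Start: R = -469 = 11000101011.
R = -469 − (-8) = -461 = 11000110011
R = −(-461) = 461 = 00111001101
R = 461 + (-463) = -2 = 11111111110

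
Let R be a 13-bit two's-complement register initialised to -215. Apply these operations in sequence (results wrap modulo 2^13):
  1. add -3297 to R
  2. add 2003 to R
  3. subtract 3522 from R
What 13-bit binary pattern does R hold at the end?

0110001011001

Start: R = -215 = 1111100101001.
R = -215 + (-3297) = -3512 = 1001001001000
R = -3512 + 2003 = -1509 = 1101000011011
R = -1509 − 3522 = -5031; wraps to 3161 = 0110001011001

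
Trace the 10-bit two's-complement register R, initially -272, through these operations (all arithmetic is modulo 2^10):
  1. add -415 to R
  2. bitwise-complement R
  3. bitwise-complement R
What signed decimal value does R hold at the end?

337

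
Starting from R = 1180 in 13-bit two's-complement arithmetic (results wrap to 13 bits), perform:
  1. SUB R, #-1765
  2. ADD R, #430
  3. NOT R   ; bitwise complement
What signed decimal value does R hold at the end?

-3376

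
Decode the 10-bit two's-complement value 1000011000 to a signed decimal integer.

MSB is 1, so the value is negative.
Invert: 0111100111. Add 1: 0111101000 = 488. So the value is −488.

-488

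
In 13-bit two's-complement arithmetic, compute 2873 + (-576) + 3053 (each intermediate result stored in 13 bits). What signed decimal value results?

-2842

2873 + (-576) = 2297 (0100011111001)
2297 + 3053 = 5350 → wraps to -2842 (1010011100110)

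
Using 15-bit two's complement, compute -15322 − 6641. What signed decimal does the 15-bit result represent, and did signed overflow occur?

-15322 → 100010000100110
6641 → 001100111110001
Subtract via negate-and-add: invert 001100111110001 + 1 = 110011000001111 (i.e. -6641).
  100010000100110
+ 110011000001111
= 010101000110101  (discard carry-out 1)
Result 010101000110101: MSB = 0 → value 10805.
Both addends (after negating the subtrahend) are negative but the stored result is non-negative: signed overflow. The true value -15322 − 6641 = -21963 lies outside [-16384, 16383].

10805; overflow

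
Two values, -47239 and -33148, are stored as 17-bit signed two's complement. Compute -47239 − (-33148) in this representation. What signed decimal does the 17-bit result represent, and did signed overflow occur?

-14091; no overflow

-47239 → 10100011101111001
-33148 → 10111111010000100
Subtract via negate-and-add: invert 10111111010000100 + 1 = 01000000101111100 (i.e. 33148).
  10100011101111001
+ 01000000101111100
= 11100100011110101
Result 11100100011110101: MSB = 1 → 116981 − 131072 = -14091.
Addends (after negating the subtrahend) have opposite signs, so signed overflow cannot occur.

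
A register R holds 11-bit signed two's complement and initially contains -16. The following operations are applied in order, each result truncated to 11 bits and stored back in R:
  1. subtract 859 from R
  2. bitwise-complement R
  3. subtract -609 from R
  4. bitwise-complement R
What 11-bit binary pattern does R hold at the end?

01000110100

Start: R = -16 = 11111110000.
R = -16 − 859 = -875 = 10010010101
R = NOT 10010010101 = 01101101010 = 874
R = 874 − (-609) = 1483; wraps to -565 = 10111001011
R = NOT 10111001011 = 01000110100 = 564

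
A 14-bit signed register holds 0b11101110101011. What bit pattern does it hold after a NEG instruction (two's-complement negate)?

00010001010101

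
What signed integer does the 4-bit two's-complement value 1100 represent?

MSB is 1, so the value is negative.
Unsigned reading: 12. Subtract 2^4 = 16: 12 − 16 = -4.

-4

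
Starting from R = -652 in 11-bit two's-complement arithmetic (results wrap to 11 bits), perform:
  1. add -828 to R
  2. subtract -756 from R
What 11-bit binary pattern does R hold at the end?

10100101100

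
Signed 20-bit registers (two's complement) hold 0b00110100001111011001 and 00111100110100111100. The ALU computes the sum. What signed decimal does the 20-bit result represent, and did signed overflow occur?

463125; no overflow

0b00110100001111011001 → 00110100001111011001 = 213977 (signed)
00111100110100111100 = 249148 (signed)
  00110100001111011001
+ 00111100110100111100
= 01110001000100010101
Result 01110001000100010101: MSB = 0 → value 463125.
Both addends are non-negative and so is the stored result: no signed overflow.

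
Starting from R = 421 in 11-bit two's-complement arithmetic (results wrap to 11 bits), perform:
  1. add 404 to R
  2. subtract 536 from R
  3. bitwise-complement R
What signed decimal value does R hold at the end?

Start: R = 421 = 00110100101.
R = 421 + 404 = 825 = 01100111001
R = 825 − 536 = 289 = 00100100001
R = NOT 00100100001 = 11011011110 = -290

-290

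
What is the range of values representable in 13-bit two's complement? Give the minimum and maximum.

Minimum: −2^12 = -4096.
Maximum: 2^12 − 1 = 4095.

min = -4096, max = 4095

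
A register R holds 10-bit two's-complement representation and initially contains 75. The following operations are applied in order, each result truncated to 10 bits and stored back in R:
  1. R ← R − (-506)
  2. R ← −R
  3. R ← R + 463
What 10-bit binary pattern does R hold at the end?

1110001010

Start: R = 75 = 0001001011.
R = 75 − (-506) = 581; wraps to -443 = 1001000101
R = −(-443) = 443 = 0110111011
R = 443 + 463 = 906; wraps to -118 = 1110001010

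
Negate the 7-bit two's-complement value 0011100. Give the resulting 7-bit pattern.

Invert: 1100011. Add 1: 1100100.

1100100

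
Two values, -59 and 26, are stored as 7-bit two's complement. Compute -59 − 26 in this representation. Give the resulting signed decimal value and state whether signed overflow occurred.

43; overflow

-59 → 1000101
26 → 0011010
Subtract via negate-and-add: invert 0011010 + 1 = 1100110 (i.e. -26).
  1000101
+ 1100110
= 0101011  (discard carry-out 1)
Result 0101011: MSB = 0 → value 43.
Both addends (after negating the subtrahend) are negative but the stored result is non-negative: signed overflow. The true value -59 − 26 = -85 lies outside [-64, 63].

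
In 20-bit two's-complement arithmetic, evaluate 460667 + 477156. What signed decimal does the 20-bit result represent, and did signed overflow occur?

-110753; overflow

460667 → 01110000011101111011
477156 → 01110100011111100100
  01110000011101111011
+ 01110100011111100100
= 11100100111101011111
Result 11100100111101011111: MSB = 1 → 937823 − 1048576 = -110753.
Both addends are non-negative but the stored result is negative: signed overflow. The true value 460667 + 477156 = 937823 lies outside [-524288, 524287].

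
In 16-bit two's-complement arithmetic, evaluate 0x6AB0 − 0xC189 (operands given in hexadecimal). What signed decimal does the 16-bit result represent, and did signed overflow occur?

0x6AB0 = 0110101010110000 = 27312 (signed)
0xC189 = 1100000110001001 = -15991 (signed)
Subtract via negate-and-add: invert 1100000110001001 + 1 = 0011111001110111 (i.e. 15991).
  0110101010110000
+ 0011111001110111
= 1010100100100111
Result 1010100100100111: MSB = 1 → 43303 − 65536 = -22233.
Both addends (after negating the subtrahend) are non-negative but the stored result is negative: signed overflow. The true value 27312 − (-15991) = 43303 lies outside [-32768, 32767].

-22233; overflow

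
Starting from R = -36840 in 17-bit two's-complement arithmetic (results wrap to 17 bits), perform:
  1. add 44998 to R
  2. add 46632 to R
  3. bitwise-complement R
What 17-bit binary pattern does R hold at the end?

10010100111111001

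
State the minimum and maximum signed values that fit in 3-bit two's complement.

Minimum: −2^2 = -4.
Maximum: 2^2 − 1 = 3.

min = -4, max = 3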